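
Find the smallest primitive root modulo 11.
2

A primitive root g modulo p has order p-1 = 10
Prime divisors of 10: [2, 5]
g is a primitive root iff g^(10/q) ≢ 1 (mod 11) for each prime divisor q
Testing small values:
  g = 2: 2^5 ≡ 10, 2^2 ≡ 4 (mod 11) → none is 1, primitive root!
The smallest primitive root is 2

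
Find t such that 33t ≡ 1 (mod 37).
33^(-1) ≡ 9 (mod 37). Verification: 33 × 9 = 297 ≡ 1 (mod 37)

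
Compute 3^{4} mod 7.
4

Using successive squaring:
Binary expansion of 4: 100
Powers of 3 mod 7 (each is the square of the previous):
  3^1 ≡ 3 (mod 7)
  3^2 ≡ 3² = 9 ≡ 2 (mod 7)
  3^4 ≡ 2² = 4 ≡ 4 (mod 7)
4 is a power of 2, so 3^4 is the last square: ≡ 4 (mod 7)
Result: 3^4 ≡ 4 (mod 7)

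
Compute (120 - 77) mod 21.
1

(120 - 77) = 43
43 mod 21 = 1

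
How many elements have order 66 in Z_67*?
Number of primitive roots mod 67 = φ(66) = 20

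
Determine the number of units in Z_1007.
936

Prime factorization: 1007 = 19 × 53
Using the formula φ(n) = n × Π(1 - 1/p) for each prime factor p:
φ(1007) = 1007 × (1 - 1/19) × (1 - 1/53)
φ(1007) = 936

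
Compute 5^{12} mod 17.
4

Using successive squaring:
Binary expansion of 12: 1100
Powers of 5 mod 17 (each is the square of the previous):
  5^1 ≡ 5 (mod 17)
  5^2 ≡ 5² = 25 ≡ 8 (mod 17)
  5^4 ≡ 8² = 64 ≡ 13 (mod 17)
  5^8 ≡ 13² = 169 ≡ 16 (mod 17)
12 = 8 + 4, so 5^12 = 5^8 × 5^4 ≡ 16 × 13 (mod 17)
Multiplying step by step:
  16 × 13 = 208 ≡ 4 (mod 17)
Result: 5^12 ≡ 4 (mod 17)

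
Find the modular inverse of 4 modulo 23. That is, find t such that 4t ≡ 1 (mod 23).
6

Using Extended Euclidean Algorithm:
gcd(4, 23) = 1
Bezout coefficients: 4 × 6 + 23 × -1 = 1
So 4 × 6 ≡ 1 (mod 23)
The inverse is 6 mod 23 = 6
Verification: 4 × 6 = 24 = 1 × 23 + 1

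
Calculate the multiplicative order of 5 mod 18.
Powers of 5 mod 18: 5^1≡5, 5^2≡7, 5^3≡17, 5^4≡13, 5^5≡11, 5^6≡1. Order = 6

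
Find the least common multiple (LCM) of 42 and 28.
84

First find GCD(42, 28) using the Euclidean algorithm:
42 = 1 × 28 + 14
28 = 2 × 14 + 0
GCD(42, 28) = 14

LCM formula: LCM(a, b) = (a × b) / GCD(a, b)
LCM(42, 28) = (42 × 28) / 14
LCM(42, 28) = 1176 / 14
LCM(42, 28) = 84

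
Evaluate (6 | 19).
(6/19) = 6^{9} mod 19 = 1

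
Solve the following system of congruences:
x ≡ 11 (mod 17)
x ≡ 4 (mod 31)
283

Using the Chinese Remainder Theorem:
M = product of moduli = 527
For equation 1: M_1 = 31, 31 ≡ 14 (mod 17), inverse of 31 mod 17 is 11 (check: 14 × 11 = 154 ≡ 1 (mod 17))
For equation 2: M_2 = 17, 17 ≡ 17 (mod 31), inverse of 17 mod 31 is 11 (check: 17 × 11 = 187 ≡ 1 (mod 31))
Combine: x ≡ Σ r_i×M_i×(M_i⁻¹ mod m_i) = 11×31×11 + 4×17×11 = 3751 + 748 = 4499
4499 mod 527 = 283
x ≡ 283 (mod 527)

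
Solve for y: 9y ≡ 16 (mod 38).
6

Since gcd(9, 38) = 1 divides 16, a solution exists.
Multiply both sides by the inverse of 9 mod 38:
  9^(-1) mod 38 = 17
  x ≡ 17 × 16 ≡ 272 ≡ 6 (mod 38)
Verification: 9 × 6 = 54 = 1 × 38 + 16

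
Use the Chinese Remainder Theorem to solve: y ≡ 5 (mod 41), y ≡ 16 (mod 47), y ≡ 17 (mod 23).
19521

Using the Chinese Remainder Theorem:
M = product of moduli = 44321
For equation 1: M_1 = 1081, 1081 ≡ 15 (mod 41), inverse of 1081 mod 41 is 11 (check: 15 × 11 = 165 ≡ 1 (mod 41))
For equation 2: M_2 = 943, 943 ≡ 3 (mod 47), inverse of 943 mod 47 is 16 (check: 3 × 16 = 48 ≡ 1 (mod 47))
For equation 3: M_3 = 1927, 1927 ≡ 18 (mod 23), inverse of 1927 mod 23 is 9 (check: 18 × 9 = 162 ≡ 1 (mod 23))
Combine: y ≡ Σ r_i×M_i×(M_i⁻¹ mod m_i) = 5×1081×11 + 16×943×16 + 17×1927×9 = 59455 + 241408 + 294831 = 595694
595694 mod 44321 = 19521
y ≡ 19521 (mod 44321)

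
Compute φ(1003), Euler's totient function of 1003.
928

Prime factorization: 1003 = 17 × 59
Using the formula φ(n) = n × Π(1 - 1/p) for each prime factor p:
φ(1003) = 1003 × (1 - 1/17) × (1 - 1/59)
φ(1003) = 928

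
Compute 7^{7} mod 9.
7

Using successive squaring:
Binary expansion of 7: 111
Powers of 7 mod 9 (each is the square of the previous):
  7^1 ≡ 7 (mod 9)
  7^2 ≡ 7² = 49 ≡ 4 (mod 9)
  7^4 ≡ 4² = 16 ≡ 7 (mod 9)
7 = 4 + 2 + 1, so 7^7 = 7^4 × 7^2 × 7^1 ≡ 7 × 4 × 7 (mod 9)
Multiplying step by step:
  7 × 4 = 28 ≡ 1 (mod 9)
  1 × 7 = 7 ≡ 7 (mod 9)
Result: 7^7 ≡ 7 (mod 9)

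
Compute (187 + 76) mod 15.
8

(187 + 76) = 263
263 mod 15 = 8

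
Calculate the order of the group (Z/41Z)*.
40

Prime factorization: 41 = 41
Using the formula φ(n) = n × Π(1 - 1/p) for each prime factor p:
φ(41) = 41 × (1 - 1/41)
φ(41) = 40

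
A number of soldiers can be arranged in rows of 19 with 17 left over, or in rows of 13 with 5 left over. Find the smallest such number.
M = 19 × 13 = 247. M₁ = 13, y₁ ≡ 3 (mod 19). M₂ = 19, y₂ ≡ 11 (mod 13). r = 17×13×3 + 5×19×11 ≡ 226 (mod 247). The smallest positive such number is 226.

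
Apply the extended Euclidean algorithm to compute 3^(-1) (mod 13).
Extended GCD: 3(-4) + 13(1) = 1. So 3^(-1) ≡ 9 ≡ 9 (mod 13). Verify: 3 × 9 = 27 ≡ 1 (mod 13)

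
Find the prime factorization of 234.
2 × 3^2 × 13

Divide by primes starting from smallest:
234 ÷ 2 = 117
117 ÷ 3 = 39
39 ÷ 3 = 13
13 ÷ 13 = 1

234 = 2 × 3^2 × 13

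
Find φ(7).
6

Prime factorization: 7 = 7
Using the formula φ(n) = n × Π(1 - 1/p) for each prime factor p:
φ(7) = 7 × (1 - 1/7)
φ(7) = 6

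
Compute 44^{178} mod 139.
36

Using successive squaring:
Binary expansion of 178: 10110010
Powers of 44 mod 139 (each is the square of the previous):
  44^1 ≡ 44 (mod 139)
  44^2 ≡ 44² = 1936 ≡ 129 (mod 139)
  44^4 ≡ 129² = 16641 ≡ 100 (mod 139)
  44^8 ≡ 100² = 10000 ≡ 131 (mod 139)
  44^16 ≡ 131² = 17161 ≡ 64 (mod 139)
  44^32 ≡ 64² = 4096 ≡ 65 (mod 139)
  44^64 ≡ 65² = 4225 ≡ 55 (mod 139)
  44^128 ≡ 55² = 3025 ≡ 106 (mod 139)
178 = 128 + 32 + 16 + 2, so 44^178 = 44^128 × 44^32 × 44^16 × 44^2 ≡ 106 × 65 × 64 × 129 (mod 139)
Multiplying step by step:
  106 × 65 = 6890 ≡ 79 (mod 139)
  79 × 64 = 5056 ≡ 52 (mod 139)
  52 × 129 = 6708 ≡ 36 (mod 139)
Result: 44^178 ≡ 36 (mod 139)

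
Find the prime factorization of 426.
2 × 3 × 71

Divide by primes starting from smallest:
426 ÷ 2 = 213
213 ÷ 3 = 71
71 ÷ 71 = 1

426 = 2 × 3 × 71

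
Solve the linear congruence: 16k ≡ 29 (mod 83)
7

Since gcd(16, 83) = 1 divides 29, a solution exists.
Multiply both sides by the inverse of 16 mod 83:
  16^(-1) mod 83 = 26
  x ≡ 26 × 29 ≡ 754 ≡ 7 (mod 83)
Verification: 16 × 7 = 112 = 1 × 83 + 29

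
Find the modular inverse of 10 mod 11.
10^(-1) ≡ 10 (mod 11). Verification: 10 × 10 = 100 ≡ 1 (mod 11)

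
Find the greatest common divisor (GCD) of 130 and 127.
1

Using the Euclidean algorithm:
130 = 1 × 127 + 3
127 = 42 × 3 + 1
3 = 3 × 1 + 0

GCD(130, 127) = 1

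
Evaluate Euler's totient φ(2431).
1920

Prime factorization: 2431 = 11 × 13 × 17
Using the formula φ(n) = n × Π(1 - 1/p) for each prime factor p:
φ(2431) = 2431 × (1 - 1/11) × (1 - 1/13) × (1 - 1/17)
φ(2431) = 1920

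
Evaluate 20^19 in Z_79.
Using repeated squaring. 19 = 16 + 2 + 1 (binary 10011). Repeated squaring mod 79: 20^1 ≡ 20; 20^2 ≡ 20² = 400 ≡ 5; 20^4 ≡ 5² = 25 ≡ 25; 20^8 ≡ 25² = 625 ≡ 72; 20^16 ≡ 72² = 5184 ≡ 49. Multiply: 20^19 = 20^16 × 20^2 × 20^1 ≡ 49 × 5 × 20 (mod 79): 49 × 5 = 245 ≡ 8; 8 × 20 = 160 ≡ 2. So 20^19 ≡ 2 (mod 79).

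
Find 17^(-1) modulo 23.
19

Using Extended Euclidean Algorithm:
gcd(17, 23) = 1
Bezout coefficients: 17 × -4 + 23 × 3 = 1
So 17 × -4 ≡ 1 (mod 23)
The inverse is -4 mod 23 = 19
Verification: 17 × 19 = 323 = 14 × 23 + 1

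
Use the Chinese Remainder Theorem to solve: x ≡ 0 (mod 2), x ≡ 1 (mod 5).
M = 2 × 5 = 10. M₁ = 5, y₁ ≡ 1 (mod 2). M₂ = 2, y₂ ≡ 3 (mod 5). x = 0×5×1 + 1×2×3 ≡ 6 (mod 10)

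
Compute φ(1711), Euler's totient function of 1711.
1624

Prime factorization: 1711 = 29 × 59
Using the formula φ(n) = n × Π(1 - 1/p) for each prime factor p:
φ(1711) = 1711 × (1 - 1/29) × (1 - 1/59)
φ(1711) = 1624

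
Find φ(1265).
880

Prime factorization: 1265 = 5 × 11 × 23
Using the formula φ(n) = n × Π(1 - 1/p) for each prime factor p:
φ(1265) = 1265 × (1 - 1/5) × (1 - 1/11) × (1 - 1/23)
φ(1265) = 880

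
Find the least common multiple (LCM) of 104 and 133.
13832

First find GCD(104, 133) using the Euclidean algorithm:
104 = 0 × 133 + 104
133 = 1 × 104 + 29
104 = 3 × 29 + 17
29 = 1 × 17 + 12
17 = 1 × 12 + 5
12 = 2 × 5 + 2
5 = 2 × 2 + 1
2 = 2 × 1 + 0
GCD(104, 133) = 1

LCM formula: LCM(a, b) = (a × b) / GCD(a, b)
LCM(104, 133) = (104 × 133) / 1
LCM(104, 133) = 13832 / 1
LCM(104, 133) = 13832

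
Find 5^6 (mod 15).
6 = 4 + 2 (binary 110). Repeated squaring mod 15: 5^1 ≡ 5; 5^2 ≡ 5² = 25 ≡ 10; 5^4 ≡ 10² = 100 ≡ 10. Multiply: 5^6 = 5^4 × 5^2 ≡ 10 × 10 (mod 15): 10 × 10 = 100 ≡ 10. So 5^6 ≡ 10 (mod 15).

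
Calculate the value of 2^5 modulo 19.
5 = 4 + 1 (binary 101). Repeated squaring mod 19: 2^1 ≡ 2; 2^2 ≡ 2² = 4 ≡ 4; 2^4 ≡ 4² = 16 ≡ 16. Multiply: 2^5 = 2^4 × 2^1 ≡ 16 × 2 (mod 19): 16 × 2 = 32 ≡ 13. So 2^5 ≡ 13 (mod 19).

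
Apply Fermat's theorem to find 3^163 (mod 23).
By Fermat: 3^{22} ≡ 1 (mod 23). 163 = 7×22 + 9. So 3^{163} ≡ 3^{9} ≡ 18 (mod 23)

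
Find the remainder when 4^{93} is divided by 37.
By Fermat: 4^{36} ≡ 1 (mod 37). 93 = 2×36 + 21. So 4^{93} ≡ 4^{21} ≡ 27 (mod 37)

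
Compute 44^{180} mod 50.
26

Using successive squaring:
Binary expansion of 180: 10110100
Powers of 44 mod 50 (each is the square of the previous):
  44^1 ≡ 44 (mod 50)
  44^2 ≡ 44² = 1936 ≡ 36 (mod 50)
  44^4 ≡ 36² = 1296 ≡ 46 (mod 50)
  44^8 ≡ 46² = 2116 ≡ 16 (mod 50)
  44^16 ≡ 16² = 256 ≡ 6 (mod 50)
  44^32 ≡ 6² = 36 ≡ 36 (mod 50)
  44^64 ≡ 36² = 1296 ≡ 46 (mod 50)
  44^128 ≡ 46² = 2116 ≡ 16 (mod 50)
180 = 128 + 32 + 16 + 4, so 44^180 = 44^128 × 44^32 × 44^16 × 44^4 ≡ 16 × 36 × 6 × 46 (mod 50)
Multiplying step by step:
  16 × 36 = 576 ≡ 26 (mod 50)
  26 × 6 = 156 ≡ 6 (mod 50)
  6 × 46 = 276 ≡ 26 (mod 50)
Result: 44^180 ≡ 26 (mod 50)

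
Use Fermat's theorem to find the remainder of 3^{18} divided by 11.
5

By Fermat's Little Theorem, a^(p-1) ≡ 1 (mod p) for prime p and gcd(a, p) = 1
Here p = 11, so 3^10 ≡ 1 (mod 11)
We can reduce the exponent: 18 mod 10 = 8
So 3^18 ≡ 3^8 (mod 11)
Computing: 3^8 mod 11 = 5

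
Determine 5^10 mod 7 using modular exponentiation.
10 = 8 + 2 (binary 1010). Repeated squaring mod 7: 5^1 ≡ 5; 5^2 ≡ 5² = 25 ≡ 4; 5^4 ≡ 4² = 16 ≡ 2; 5^8 ≡ 2² = 4 ≡ 4. Multiply: 5^10 = 5^8 × 5^2 ≡ 4 × 4 (mod 7): 4 × 4 = 16 ≡ 2. So 5^10 ≡ 2 (mod 7).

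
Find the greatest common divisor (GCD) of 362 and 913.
1

Using the Euclidean algorithm:
362 = 0 × 913 + 362
913 = 2 × 362 + 189
362 = 1 × 189 + 173
189 = 1 × 173 + 16
173 = 10 × 16 + 13
16 = 1 × 13 + 3
13 = 4 × 3 + 1
3 = 3 × 1 + 0

GCD(362, 913) = 1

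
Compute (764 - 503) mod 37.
2

(764 - 503) = 261
261 mod 37 = 2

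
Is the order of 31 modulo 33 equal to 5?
Yes, ord_33(31) = 5.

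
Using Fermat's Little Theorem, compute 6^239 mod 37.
By Fermat: 6^{36} ≡ 1 (mod 37). 239 = 6×36 + 23. So 6^{239} ≡ 6^{23} ≡ 31 (mod 37)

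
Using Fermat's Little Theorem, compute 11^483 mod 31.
By Fermat: 11^{30} ≡ 1 (mod 31). 483 ≡ 3 (mod 30). So 11^{483} ≡ 11^{3} ≡ 29 (mod 31)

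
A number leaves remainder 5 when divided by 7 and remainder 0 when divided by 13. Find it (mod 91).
M = 7 × 13 = 91. M₁ = 13, y₁ ≡ 6 (mod 7). M₂ = 7, y₂ ≡ 2 (mod 13). k = 5×13×6 + 0×7×2 ≡ 26 (mod 91)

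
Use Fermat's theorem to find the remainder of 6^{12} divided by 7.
1

By Fermat's Little Theorem, a^(p-1) ≡ 1 (mod p) for prime p and gcd(a, p) = 1
Here p = 7, so 6^6 ≡ 1 (mod 7)
We can reduce the exponent: 12 mod 6 = 0
So 6^12 ≡ 6^0 (mod 7)
Computing: 6^0 mod 7 = 1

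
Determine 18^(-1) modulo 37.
18^(-1) ≡ 35 (mod 37). Verification: 18 × 35 = 630 ≡ 1 (mod 37)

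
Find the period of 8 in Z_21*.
Powers of 8 mod 21: 8^1≡8, 8^2≡1. Order = 2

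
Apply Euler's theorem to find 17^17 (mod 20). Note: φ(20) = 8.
By Euler: 17^{8} ≡ 1 (mod 20) since gcd(17, 20) = 1. 17 = 2×8 + 1. So 17^{17} ≡ 17^{1} ≡ 17 (mod 20)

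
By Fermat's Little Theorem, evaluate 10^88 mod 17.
By Fermat: 10^{16} ≡ 1 (mod 17). 88 = 5×16 + 8. So 10^{88} ≡ 10^{8} ≡ 16 (mod 17)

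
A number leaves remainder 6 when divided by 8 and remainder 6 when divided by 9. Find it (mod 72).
M = 8 × 9 = 72. M₁ = 9, y₁ ≡ 1 (mod 8). M₂ = 8, y₂ ≡ 8 (mod 9). r = 6×9×1 + 6×8×8 ≡ 6 (mod 72)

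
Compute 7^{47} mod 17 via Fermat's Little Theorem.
5

By Fermat's Little Theorem, a^(p-1) ≡ 1 (mod p) for prime p and gcd(a, p) = 1
Here p = 17, so 7^16 ≡ 1 (mod 17)
We can reduce the exponent: 47 mod 16 = 15
So 7^47 ≡ 7^15 (mod 17)
Computing: 7^15 mod 17 = 5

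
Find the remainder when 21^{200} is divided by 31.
By Fermat: 21^{30} ≡ 1 (mod 31). 200 = 6×30 + 20. So 21^{200} ≡ 21^{20} ≡ 25 (mod 31)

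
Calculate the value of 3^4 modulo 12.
4 = 4 (binary 100). Repeated squaring mod 12: 3^1 ≡ 3; 3^2 ≡ 3² = 9 ≡ 9; 3^4 ≡ 9² = 81 ≡ 9. So 3^4 ≡ 9 (mod 12).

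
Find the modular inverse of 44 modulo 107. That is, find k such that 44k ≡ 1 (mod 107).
90

Using Extended Euclidean Algorithm:
gcd(44, 107) = 1
Bezout coefficients: 44 × -17 + 107 × 7 = 1
So 44 × -17 ≡ 1 (mod 107)
The inverse is -17 mod 107 = 90
Verification: 44 × 90 = 3960 = 37 × 107 + 1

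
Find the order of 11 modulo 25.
Powers of 11 mod 25: 11^1≡11, 11^2≡21, 11^3≡6, 11^4≡16, 11^5≡1. Order = 5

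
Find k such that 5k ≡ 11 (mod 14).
5

Since gcd(5, 14) = 1 divides 11, a solution exists.
Multiply both sides by the inverse of 5 mod 14:
  5^(-1) mod 14 = 3
  x ≡ 3 × 11 ≡ 33 ≡ 5 (mod 14)
Verification: 5 × 5 = 25 = 1 × 14 + 11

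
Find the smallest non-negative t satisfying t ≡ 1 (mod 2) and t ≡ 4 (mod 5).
M = 2 × 5 = 10. M₁ = 5, y₁ ≡ 1 (mod 2). M₂ = 2, y₂ ≡ 3 (mod 5). t = 1×5×1 + 4×2×3 ≡ 9 (mod 10)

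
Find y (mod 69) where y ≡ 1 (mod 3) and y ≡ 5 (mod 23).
M = 3 × 23 = 69. M₁ = 23, y₁ ≡ 2 (mod 3). M₂ = 3, y₂ ≡ 8 (mod 23). y = 1×23×2 + 5×3×8 ≡ 28 (mod 69)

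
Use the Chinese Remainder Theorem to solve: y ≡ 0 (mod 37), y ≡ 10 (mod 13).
296

Using the Chinese Remainder Theorem:
M = product of moduli = 481
For equation 1: M_1 = 13, 13 ≡ 13 (mod 37), inverse of 13 mod 37 is 20 (check: 13 × 20 = 260 ≡ 1 (mod 37))
For equation 2: M_2 = 37, 37 ≡ 11 (mod 13), inverse of 37 mod 13 is 6 (check: 11 × 6 = 66 ≡ 1 (mod 13))
Combine: y ≡ Σ r_i×M_i×(M_i⁻¹ mod m_i) = 0×13×20 + 10×37×6 = 0 + 2220 = 2220
2220 mod 481 = 296
y ≡ 296 (mod 481)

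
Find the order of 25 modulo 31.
Powers of 25 mod 31: 25^1≡25, 25^2≡5, 25^3≡1. Order = 3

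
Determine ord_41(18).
Powers of 18 mod 41: 18^1≡18, 18^2≡37, 18^3≡10, 18^4≡16, 18^5≡1. Order = 5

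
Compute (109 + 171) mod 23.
4

(109 + 171) = 280
280 mod 23 = 4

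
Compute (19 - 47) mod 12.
8

(19 - 47) = -28
-28 mod 12 = 8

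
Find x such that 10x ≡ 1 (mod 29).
10^(-1) ≡ 3 (mod 29). Verification: 10 × 3 = 30 ≡ 1 (mod 29)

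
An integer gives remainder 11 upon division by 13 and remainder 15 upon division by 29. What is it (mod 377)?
M = 13 × 29 = 377. M₁ = 29, y₁ ≡ 9 (mod 13). M₂ = 13, y₂ ≡ 9 (mod 29). y = 11×29×9 + 15×13×9 ≡ 102 (mod 377). The smallest positive such number is 102.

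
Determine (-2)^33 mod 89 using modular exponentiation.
Using repeated squaring. (-2) ≡ 87 (mod 89). 33 = 32 + 1 (binary 100001). Repeated squaring mod 89: 87^1 ≡ 87; 87^2 ≡ 87² = 7569 ≡ 4; 87^4 ≡ 4² = 16 ≡ 16; 87^8 ≡ 16² = 256 ≡ 78; 87^16 ≡ 78² = 6084 ≡ 32; 87^32 ≡ 32² = 1024 ≡ 45. Multiply: (-2)^33 ≡ 87^32 × 87^1 ≡ 45 × 87 (mod 89): 45 × 87 = 3915 ≡ 88. So (-2)^33 ≡ 88 (mod 89).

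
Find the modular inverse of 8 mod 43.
8^(-1) ≡ 27 (mod 43). Verification: 8 × 27 = 216 ≡ 1 (mod 43)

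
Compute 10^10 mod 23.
10 = 8 + 2 (binary 1010). Repeated squaring mod 23: 10^1 ≡ 10; 10^2 ≡ 10² = 100 ≡ 8; 10^4 ≡ 8² = 64 ≡ 18; 10^8 ≡ 18² = 324 ≡ 2. Multiply: 10^10 = 10^8 × 10^2 ≡ 2 × 8 (mod 23): 2 × 8 = 16 ≡ 16. So 10^10 ≡ 16 (mod 23).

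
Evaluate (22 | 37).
(22/37) = 22^{18} mod 37 = -1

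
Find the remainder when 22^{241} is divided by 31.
By Fermat: 22^{30} ≡ 1 (mod 31). 241 = 8×30 + 1. So 22^{241} ≡ 22^{1} ≡ 22 (mod 31)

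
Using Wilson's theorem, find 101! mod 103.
(102)! = (101)! × (102) ≡ -1 (mod 103). So (101)! ≡ -1 × (102)^(-1) ≡ (-1)×(-1) = 1 (mod 103)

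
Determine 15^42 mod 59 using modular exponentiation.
Using repeated squaring. 42 = 32 + 8 + 2 (binary 101010). Repeated squaring mod 59: 15^1 ≡ 15; 15^2 ≡ 15² = 225 ≡ 48; 15^4 ≡ 48² = 2304 ≡ 3; 15^8 ≡ 3² = 9 ≡ 9; 15^16 ≡ 9² = 81 ≡ 22; 15^32 ≡ 22² = 484 ≡ 12. Multiply: 15^42 = 15^32 × 15^8 × 15^2 ≡ 12 × 9 × 48 (mod 59): 12 × 9 = 108 ≡ 49; 49 × 48 = 2352 ≡ 51. So 15^42 ≡ 51 (mod 59).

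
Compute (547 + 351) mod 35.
23

(547 + 351) = 898
898 mod 35 = 23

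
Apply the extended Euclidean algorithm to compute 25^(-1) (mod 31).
Extended GCD: 25(5) + 31(-4) = 1. So 25^(-1) ≡ 5 ≡ 5 (mod 31). Verify: 25 × 5 = 125 ≡ 1 (mod 31)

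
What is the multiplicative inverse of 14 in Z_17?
11

Using Extended Euclidean Algorithm:
gcd(14, 17) = 1
Bezout coefficients: 14 × -6 + 17 × 5 = 1
So 14 × -6 ≡ 1 (mod 17)
The inverse is -6 mod 17 = 11
Verification: 14 × 11 = 154 = 9 × 17 + 1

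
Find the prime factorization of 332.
2^2 × 83

Divide by primes starting from smallest:
332 ÷ 2 = 166
166 ÷ 2 = 83
83 ÷ 83 = 1

332 = 2^2 × 83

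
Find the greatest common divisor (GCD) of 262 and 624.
2

Using the Euclidean algorithm:
262 = 0 × 624 + 262
624 = 2 × 262 + 100
262 = 2 × 100 + 62
100 = 1 × 62 + 38
62 = 1 × 38 + 24
38 = 1 × 24 + 14
24 = 1 × 14 + 10
14 = 1 × 10 + 4
10 = 2 × 4 + 2
4 = 2 × 2 + 0

GCD(262, 624) = 2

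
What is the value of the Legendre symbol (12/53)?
(12/53) = 12^{26} mod 53 = -1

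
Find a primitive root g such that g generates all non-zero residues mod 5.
p - 1 = 4 has prime divisors 2. h is a primitive root mod 5 iff h^(4/q) ≢ 1 (mod 5) for each such q.
h = 2: 2^2 ≡ 4 (mod 5); none is 1, so 2 has order 4 and is a primitive root.
The smallest primitive root mod 5 is g = 2.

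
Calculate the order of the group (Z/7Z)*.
6

Prime factorization: 7 = 7
Using the formula φ(n) = n × Π(1 - 1/p) for each prime factor p:
φ(7) = 7 × (1 - 1/7)
φ(7) = 6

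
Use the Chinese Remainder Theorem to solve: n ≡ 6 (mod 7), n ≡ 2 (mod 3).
20

Using the Chinese Remainder Theorem:
M = product of moduli = 21
For equation 1: M_1 = 3, 3 ≡ 3 (mod 7), inverse of 3 mod 7 is 5 (check: 3 × 5 = 15 ≡ 1 (mod 7))
For equation 2: M_2 = 7, 7 ≡ 1 (mod 3), inverse of 7 mod 3 is 1 (check: 1 × 1 = 1 ≡ 1 (mod 3))
Combine: n ≡ Σ r_i×M_i×(M_i⁻¹ mod m_i) = 6×3×5 + 2×7×1 = 90 + 14 = 104
104 mod 21 = 20
n ≡ 20 (mod 21)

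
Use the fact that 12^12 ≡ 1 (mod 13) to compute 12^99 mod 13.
By Fermat: 12^{12} ≡ 1 (mod 13). 99 = 8×12 + 3. So 12^{99} ≡ 12^{3} ≡ 12 (mod 13)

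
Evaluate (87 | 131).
(87/131) = 87^{65} mod 131 = -1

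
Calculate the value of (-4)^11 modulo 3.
Using Fermat: (-4)^{2} ≡ 1 (mod 3). 11 ≡ 1 (mod 2). So (-4)^{11} ≡ (-4)^{1} ≡ 2 (mod 3)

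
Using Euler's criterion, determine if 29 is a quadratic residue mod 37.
By Euler's criterion: 29^{18} ≡ 36 (mod 37). Since this equals -1 (≡ 36), 29 is not a QR.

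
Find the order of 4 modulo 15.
Powers of 4 mod 15: 4^1≡4, 4^2≡1. Order = 2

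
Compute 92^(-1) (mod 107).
57

Using Extended Euclidean Algorithm:
gcd(92, 107) = 1
Bezout coefficients: 92 × -50 + 107 × 43 = 1
So 92 × -50 ≡ 1 (mod 107)
The inverse is -50 mod 107 = 57
Verification: 92 × 57 = 5244 = 49 × 107 + 1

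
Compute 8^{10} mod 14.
8

Using successive squaring:
Binary expansion of 10: 1010
Powers of 8 mod 14 (each is the square of the previous):
  8^1 ≡ 8 (mod 14)
  8^2 ≡ 8² = 64 ≡ 8 (mod 14)
  8^4 ≡ 8² = 64 ≡ 8 (mod 14)
  8^8 ≡ 8² = 64 ≡ 8 (mod 14)
10 = 8 + 2, so 8^10 = 8^8 × 8^2 ≡ 8 × 8 (mod 14)
Multiplying step by step:
  8 × 8 = 64 ≡ 8 (mod 14)
Result: 8^10 ≡ 8 (mod 14)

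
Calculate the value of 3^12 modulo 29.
Using repeated squaring. 12 = 8 + 4 (binary 1100). Repeated squaring mod 29: 3^1 ≡ 3; 3^2 ≡ 3² = 9 ≡ 9; 3^4 ≡ 9² = 81 ≡ 23; 3^8 ≡ 23² = 529 ≡ 7. Multiply: 3^12 = 3^8 × 3^4 ≡ 7 × 23 (mod 29): 7 × 23 = 161 ≡ 16. So 3^12 ≡ 16 (mod 29).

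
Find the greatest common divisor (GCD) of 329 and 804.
1

Using the Euclidean algorithm:
329 = 0 × 804 + 329
804 = 2 × 329 + 146
329 = 2 × 146 + 37
146 = 3 × 37 + 35
37 = 1 × 35 + 2
35 = 17 × 2 + 1
2 = 2 × 1 + 0

GCD(329, 804) = 1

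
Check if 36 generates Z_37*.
p - 1 = 36 has prime divisors 2, 3. Check 36^(36/q) mod 37 for each: 36^(36/2) = 36^18 ≡ 1, 36^(36/3) = 36^12 ≡ 1 (mod 37). Since 36^18 ≡ 1 (mod 37), the order of 36 divides 18 (in fact the order is 2) ≠ 36, so it is not a primitive root.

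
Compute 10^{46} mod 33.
1

Using successive squaring:
Binary expansion of 46: 101110
Powers of 10 mod 33 (each is the square of the previous):
  10^1 ≡ 10 (mod 33)
  10^2 ≡ 10² = 100 ≡ 1 (mod 33)
  10^4 ≡ 1² = 1 ≡ 1 (mod 33)
  10^8 ≡ 1² = 1 ≡ 1 (mod 33)
  10^16 ≡ 1² = 1 ≡ 1 (mod 33)
  10^32 ≡ 1² = 1 ≡ 1 (mod 33)
46 = 32 + 8 + 4 + 2, so 10^46 = 10^32 × 10^8 × 10^4 × 10^2 ≡ 1 × 1 × 1 × 1 (mod 33)
Multiplying step by step:
  1 × 1 = 1 ≡ 1 (mod 33)
  1 × 1 = 1 ≡ 1 (mod 33)
  1 × 1 = 1 ≡ 1 (mod 33)
Result: 10^46 ≡ 1 (mod 33)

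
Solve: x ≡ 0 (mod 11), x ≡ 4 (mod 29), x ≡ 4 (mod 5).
M = 11 × 29 × 5 = 1595. M₁ = 145, y₁ ≡ 6 (mod 11). M₂ = 55, y₂ ≡ 19 (mod 29). M₃ = 319, y₃ ≡ 4 (mod 5). x = 0×145×6 + 4×55×19 + 4×319×4 ≡ 1309 (mod 1595)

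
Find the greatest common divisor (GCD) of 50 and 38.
2

Using the Euclidean algorithm:
50 = 1 × 38 + 12
38 = 3 × 12 + 2
12 = 6 × 2 + 0

GCD(50, 38) = 2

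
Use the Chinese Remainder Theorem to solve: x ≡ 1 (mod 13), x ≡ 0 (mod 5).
40

Using the Chinese Remainder Theorem:
M = product of moduli = 65
For equation 1: M_1 = 5, 5 ≡ 5 (mod 13), inverse of 5 mod 13 is 8 (check: 5 × 8 = 40 ≡ 1 (mod 13))
For equation 2: M_2 = 13, 13 ≡ 3 (mod 5), inverse of 13 mod 5 is 2 (check: 3 × 2 = 6 ≡ 1 (mod 5))
Combine: x ≡ Σ r_i×M_i×(M_i⁻¹ mod m_i) = 1×5×8 + 0×13×2 = 40 + 0 = 40
40 mod 65 = 40
x ≡ 40 (mod 65)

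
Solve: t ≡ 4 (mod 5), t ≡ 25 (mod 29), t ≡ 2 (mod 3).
M = 5 × 29 × 3 = 435. M₁ = 87, y₁ ≡ 3 (mod 5). M₂ = 15, y₂ ≡ 2 (mod 29). M₃ = 145, y₃ ≡ 1 (mod 3). t = 4×87×3 + 25×15×2 + 2×145×1 ≡ 344 (mod 435)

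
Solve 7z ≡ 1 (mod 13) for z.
7^(-1) ≡ 2 (mod 13). Verification: 7 × 2 = 14 ≡ 1 (mod 13)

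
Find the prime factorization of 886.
2 × 443

Divide by primes starting from smallest:
886 ÷ 2 = 443
443 ÷ 443 = 1

886 = 2 × 443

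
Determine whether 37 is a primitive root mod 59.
p - 1 = 58 has prime divisors 2, 29. Check 37^(58/q) mod 59 for each: 37^(58/2) = 37^29 ≡ 58, 37^(58/29) = 37^2 ≡ 12 (mod 59). None of these is 1, so 37 has order 58 = φ(59), so it is a primitive root mod 59.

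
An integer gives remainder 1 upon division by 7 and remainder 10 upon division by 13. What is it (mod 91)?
M = 7 × 13 = 91. M₁ = 13, y₁ ≡ 6 (mod 7). M₂ = 7, y₂ ≡ 2 (mod 13). t = 1×13×6 + 10×7×2 ≡ 36 (mod 91). The smallest positive such number is 36.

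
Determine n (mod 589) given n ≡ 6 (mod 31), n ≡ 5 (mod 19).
347

Using the Chinese Remainder Theorem:
M = product of moduli = 589
For equation 1: M_1 = 19, 19 ≡ 19 (mod 31), inverse of 19 mod 31 is 18 (check: 19 × 18 = 342 ≡ 1 (mod 31))
For equation 2: M_2 = 31, 31 ≡ 12 (mod 19), inverse of 31 mod 19 is 8 (check: 12 × 8 = 96 ≡ 1 (mod 19))
Combine: n ≡ Σ r_i×M_i×(M_i⁻¹ mod m_i) = 6×19×18 + 5×31×8 = 2052 + 1240 = 3292
3292 mod 589 = 347
n ≡ 347 (mod 589)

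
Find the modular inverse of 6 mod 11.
6^(-1) ≡ 2 (mod 11). Verification: 6 × 2 = 12 ≡ 1 (mod 11)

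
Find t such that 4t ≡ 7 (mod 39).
31

Since gcd(4, 39) = 1 divides 7, a solution exists.
Multiply both sides by the inverse of 4 mod 39:
  4^(-1) mod 39 = 10
  x ≡ 10 × 7 ≡ 70 ≡ 31 (mod 39)
Verification: 4 × 31 = 124 = 3 × 39 + 7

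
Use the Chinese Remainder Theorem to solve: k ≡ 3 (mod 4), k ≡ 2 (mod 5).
M = 4 × 5 = 20. M₁ = 5, y₁ ≡ 1 (mod 4). M₂ = 4, y₂ ≡ 4 (mod 5). k = 3×5×1 + 2×4×4 ≡ 7 (mod 20)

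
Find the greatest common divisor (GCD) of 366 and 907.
1

Using the Euclidean algorithm:
366 = 0 × 907 + 366
907 = 2 × 366 + 175
366 = 2 × 175 + 16
175 = 10 × 16 + 15
16 = 1 × 15 + 1
15 = 15 × 1 + 0

GCD(366, 907) = 1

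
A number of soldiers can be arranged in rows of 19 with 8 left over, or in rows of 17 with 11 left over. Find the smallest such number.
M = 19 × 17 = 323. M₁ = 17, y₁ ≡ 9 (mod 19). M₂ = 19, y₂ ≡ 9 (mod 17). y = 8×17×9 + 11×19×9 ≡ 198 (mod 323). The smallest positive such number is 198.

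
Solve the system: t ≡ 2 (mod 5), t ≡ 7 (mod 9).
M = 5 × 9 = 45. M₁ = 9, y₁ ≡ 4 (mod 5). M₂ = 5, y₂ ≡ 2 (mod 9). t = 2×9×4 + 7×5×2 ≡ 7 (mod 45)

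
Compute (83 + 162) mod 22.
3

(83 + 162) = 245
245 mod 22 = 3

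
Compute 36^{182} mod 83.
16

Using successive squaring:
Binary expansion of 182: 10110110
Powers of 36 mod 83 (each is the square of the previous):
  36^1 ≡ 36 (mod 83)
  36^2 ≡ 36² = 1296 ≡ 51 (mod 83)
  36^4 ≡ 51² = 2601 ≡ 28 (mod 83)
  36^8 ≡ 28² = 784 ≡ 37 (mod 83)
  36^16 ≡ 37² = 1369 ≡ 41 (mod 83)
  36^32 ≡ 41² = 1681 ≡ 21 (mod 83)
  36^64 ≡ 21² = 441 ≡ 26 (mod 83)
  36^128 ≡ 26² = 676 ≡ 12 (mod 83)
182 = 128 + 32 + 16 + 4 + 2, so 36^182 = 36^128 × 36^32 × 36^16 × 36^4 × 36^2 ≡ 12 × 21 × 41 × 28 × 51 (mod 83)
Multiplying step by step:
  12 × 21 = 252 ≡ 3 (mod 83)
  3 × 41 = 123 ≡ 40 (mod 83)
  40 × 28 = 1120 ≡ 41 (mod 83)
  41 × 51 = 2091 ≡ 16 (mod 83)
Result: 36^182 ≡ 16 (mod 83)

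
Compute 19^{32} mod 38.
19

Using successive squaring:
Binary expansion of 32: 100000
Powers of 19 mod 38 (each is the square of the previous):
  19^1 ≡ 19 (mod 38)
  19^2 ≡ 19² = 361 ≡ 19 (mod 38)
  19^4 ≡ 19² = 361 ≡ 19 (mod 38)
  19^8 ≡ 19² = 361 ≡ 19 (mod 38)
  19^16 ≡ 19² = 361 ≡ 19 (mod 38)
  19^32 ≡ 19² = 361 ≡ 19 (mod 38)
32 is a power of 2, so 19^32 is the last square: ≡ 19 (mod 38)
Result: 19^32 ≡ 19 (mod 38)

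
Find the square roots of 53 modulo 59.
The square roots of 53 mod 59 are 17 and 42. Verify: 17² = 289 ≡ 53 (mod 59)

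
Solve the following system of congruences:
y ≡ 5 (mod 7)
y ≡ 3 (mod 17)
54

Using the Chinese Remainder Theorem:
M = product of moduli = 119
For equation 1: M_1 = 17, 17 ≡ 3 (mod 7), inverse of 17 mod 7 is 5 (check: 3 × 5 = 15 ≡ 1 (mod 7))
For equation 2: M_2 = 7, 7 ≡ 7 (mod 17), inverse of 7 mod 17 is 5 (check: 7 × 5 = 35 ≡ 1 (mod 17))
Combine: y ≡ Σ r_i×M_i×(M_i⁻¹ mod m_i) = 5×17×5 + 3×7×5 = 425 + 105 = 530
530 mod 119 = 54
y ≡ 54 (mod 119)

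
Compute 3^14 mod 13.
Using Fermat: 3^{12} ≡ 1 (mod 13). 14 ≡ 2 (mod 12). So 3^{14} ≡ 3^{2} ≡ 9 (mod 13)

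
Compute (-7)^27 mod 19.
Using Fermat: (-7)^{18} ≡ 1 (mod 19). 27 ≡ 9 (mod 18). So (-7)^{27} ≡ (-7)^{9} ≡ 18 (mod 19)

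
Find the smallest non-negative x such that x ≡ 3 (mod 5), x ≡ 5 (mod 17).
73

Using the Chinese Remainder Theorem:
M = product of moduli = 85
For equation 1: M_1 = 17, 17 ≡ 2 (mod 5), inverse of 17 mod 5 is 3 (check: 2 × 3 = 6 ≡ 1 (mod 5))
For equation 2: M_2 = 5, 5 ≡ 5 (mod 17), inverse of 5 mod 17 is 7 (check: 5 × 7 = 35 ≡ 1 (mod 17))
Combine: x ≡ Σ r_i×M_i×(M_i⁻¹ mod m_i) = 3×17×3 + 5×5×7 = 153 + 175 = 328
328 mod 85 = 73
x ≡ 73 (mod 85)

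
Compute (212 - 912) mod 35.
0

(212 - 912) = -700
-700 mod 35 = 0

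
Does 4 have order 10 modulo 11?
p - 1 = 10 has prime divisors 2, 5. Check 4^(10/q) mod 11 for each: 4^(10/2) = 4^5 ≡ 1, 4^(10/5) = 4^2 ≡ 5 (mod 11). Since 4^5 ≡ 1 (mod 11), the order of 4 divides 5 (in fact the order is 5) ≠ 10, so it is not a primitive root.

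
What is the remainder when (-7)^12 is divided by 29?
Using repeated squaring. (-7) ≡ 22 (mod 29). 12 = 8 + 4 (binary 1100). Repeated squaring mod 29: 22^1 ≡ 22; 22^2 ≡ 22² = 484 ≡ 20; 22^4 ≡ 20² = 400 ≡ 23; 22^8 ≡ 23² = 529 ≡ 7. Multiply: (-7)^12 ≡ 22^8 × 22^4 ≡ 7 × 23 (mod 29): 7 × 23 = 161 ≡ 16. So (-7)^12 ≡ 16 (mod 29).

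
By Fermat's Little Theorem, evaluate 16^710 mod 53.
By Fermat: 16^{52} ≡ 1 (mod 53). 710 ≡ 34 (mod 52). So 16^{710} ≡ 16^{34} ≡ 42 (mod 53)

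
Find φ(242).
110

Prime factorization: 242 = 2 × 11^2
Using the formula φ(n) = n × Π(1 - 1/p) for each prime factor p:
φ(242) = 242 × (1 - 1/2) × (1 - 1/11)
φ(242) = 110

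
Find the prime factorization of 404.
2^2 × 101

Divide by primes starting from smallest:
404 ÷ 2 = 202
202 ÷ 2 = 101
101 ÷ 101 = 1

404 = 2^2 × 101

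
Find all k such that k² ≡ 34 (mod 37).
The square roots of 34 mod 37 are 16 and 21. Verify: 16² = 256 ≡ 34 (mod 37)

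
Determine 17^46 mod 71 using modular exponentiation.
Using repeated squaring. 46 = 32 + 8 + 4 + 2 (binary 101110). Repeated squaring mod 71: 17^1 ≡ 17; 17^2 ≡ 17² = 289 ≡ 5; 17^4 ≡ 5² = 25 ≡ 25; 17^8 ≡ 25² = 625 ≡ 57; 17^16 ≡ 57² = 3249 ≡ 54; 17^32 ≡ 54² = 2916 ≡ 5. Multiply: 17^46 = 17^32 × 17^8 × 17^4 × 17^2 ≡ 5 × 57 × 25 × 5 (mod 71): 5 × 57 = 285 ≡ 1; 1 × 25 = 25 ≡ 25; 25 × 5 = 125 ≡ 54. So 17^46 ≡ 54 (mod 71).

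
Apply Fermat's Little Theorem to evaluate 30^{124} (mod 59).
3

By Fermat's Little Theorem, a^(p-1) ≡ 1 (mod p) for prime p and gcd(a, p) = 1
Here p = 59, so 30^58 ≡ 1 (mod 59)
We can reduce the exponent: 124 mod 58 = 8
So 30^124 ≡ 30^8 (mod 59)
Computing: 30^8 mod 59 = 3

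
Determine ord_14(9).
Powers of 9 mod 14: 9^1≡9, 9^2≡11, 9^3≡1. Order = 3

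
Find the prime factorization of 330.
2 × 3 × 5 × 11

Divide by primes starting from smallest:
330 ÷ 2 = 165
165 ÷ 3 = 55
55 ÷ 5 = 11
11 ÷ 11 = 1

330 = 2 × 3 × 5 × 11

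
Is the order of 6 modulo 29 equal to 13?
No, the actual order is 14, not 13.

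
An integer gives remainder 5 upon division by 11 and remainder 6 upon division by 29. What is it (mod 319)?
M = 11 × 29 = 319. M₁ = 29, y₁ ≡ 8 (mod 11). M₂ = 11, y₂ ≡ 8 (mod 29). y = 5×29×8 + 6×11×8 ≡ 93 (mod 319). The smallest positive such number is 93.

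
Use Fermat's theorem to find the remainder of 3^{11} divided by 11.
3

By Fermat's Little Theorem, a^(p-1) ≡ 1 (mod p) for prime p and gcd(a, p) = 1
Here p = 11, so 3^10 ≡ 1 (mod 11)
We can reduce the exponent: 11 mod 10 = 1
So 3^11 ≡ 3^1 (mod 11)
Computing: 3^1 mod 11 = 3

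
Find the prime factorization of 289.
17^2

Divide by primes starting from smallest:
289 ÷ 17 = 17
17 ÷ 17 = 1

289 = 17^2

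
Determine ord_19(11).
Powers of 11 mod 19: 11^1≡11, 11^2≡7, 11^3≡1. Order = 3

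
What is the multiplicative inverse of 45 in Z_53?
45^(-1) ≡ 33 (mod 53). Verification: 45 × 33 = 1485 ≡ 1 (mod 53)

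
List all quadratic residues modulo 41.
QRs mod 41: {1, 2, 4, 5, 8, 9, 10, 16, 18, 20, 21, 23, 25, 31, 32, 33, 36, 37, 39, 40}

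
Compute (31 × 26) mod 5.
1

(31 × 26) = 806
806 mod 5 = 1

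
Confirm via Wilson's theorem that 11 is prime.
(10)! mod 11 = 10. Since this equals -1 (mod 11), Wilson confirms 11 is prime.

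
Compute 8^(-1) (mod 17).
15

Using Extended Euclidean Algorithm:
gcd(8, 17) = 1
Bezout coefficients: 8 × -2 + 17 × 1 = 1
So 8 × -2 ≡ 1 (mod 17)
The inverse is -2 mod 17 = 15
Verification: 8 × 15 = 120 = 7 × 17 + 1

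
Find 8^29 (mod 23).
Using Fermat: 8^{22} ≡ 1 (mod 23). 29 ≡ 7 (mod 22). So 8^{29} ≡ 8^{7} ≡ 12 (mod 23)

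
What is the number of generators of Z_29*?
Number of primitive roots mod 29 = φ(28) = 12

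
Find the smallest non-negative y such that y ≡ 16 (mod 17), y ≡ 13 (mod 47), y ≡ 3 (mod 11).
5371

Using the Chinese Remainder Theorem:
M = product of moduli = 8789
For equation 1: M_1 = 517, 517 ≡ 7 (mod 17), inverse of 517 mod 17 is 5 (check: 7 × 5 = 35 ≡ 1 (mod 17))
For equation 2: M_2 = 187, 187 ≡ 46 (mod 47), inverse of 187 mod 47 is 46 (check: 46 × 46 = 2116 ≡ 1 (mod 47))
For equation 3: M_3 = 799, 799 ≡ 7 (mod 11), inverse of 799 mod 11 is 8 (check: 7 × 8 = 56 ≡ 1 (mod 11))
Combine: y ≡ Σ r_i×M_i×(M_i⁻¹ mod m_i) = 16×517×5 + 13×187×46 + 3×799×8 = 41360 + 111826 + 19176 = 172362
172362 mod 8789 = 5371
y ≡ 5371 (mod 8789)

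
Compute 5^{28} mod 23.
8

Using successive squaring:
Binary expansion of 28: 11100
Powers of 5 mod 23 (each is the square of the previous):
  5^1 ≡ 5 (mod 23)
  5^2 ≡ 5² = 25 ≡ 2 (mod 23)
  5^4 ≡ 2² = 4 ≡ 4 (mod 23)
  5^8 ≡ 4² = 16 ≡ 16 (mod 23)
  5^16 ≡ 16² = 256 ≡ 3 (mod 23)
28 = 16 + 8 + 4, so 5^28 = 5^16 × 5^8 × 5^4 ≡ 3 × 16 × 4 (mod 23)
Multiplying step by step:
  3 × 16 = 48 ≡ 2 (mod 23)
  2 × 4 = 8 ≡ 8 (mod 23)
Result: 5^28 ≡ 8 (mod 23)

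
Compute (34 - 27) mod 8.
7

(34 - 27) = 7
7 mod 8 = 7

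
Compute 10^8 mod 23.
8 = 8 (binary 1000). Repeated squaring mod 23: 10^1 ≡ 10; 10^2 ≡ 10² = 100 ≡ 8; 10^4 ≡ 8² = 64 ≡ 18; 10^8 ≡ 18² = 324 ≡ 2. So 10^8 ≡ 2 (mod 23).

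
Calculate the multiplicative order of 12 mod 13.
Powers of 12 mod 13: 12^1≡12, 12^2≡1. Order = 2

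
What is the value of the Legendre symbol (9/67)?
(9/67) = 9^{33} mod 67 = 1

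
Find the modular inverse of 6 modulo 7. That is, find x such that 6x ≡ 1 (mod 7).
6

Using Extended Euclidean Algorithm:
gcd(6, 7) = 1
Bezout coefficients: 6 × -1 + 7 × 1 = 1
So 6 × -1 ≡ 1 (mod 7)
The inverse is -1 mod 7 = 6
Verification: 6 × 6 = 36 = 5 × 7 + 1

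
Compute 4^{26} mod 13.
3

Using successive squaring:
Binary expansion of 26: 11010
Powers of 4 mod 13 (each is the square of the previous):
  4^1 ≡ 4 (mod 13)
  4^2 ≡ 4² = 16 ≡ 3 (mod 13)
  4^4 ≡ 3² = 9 ≡ 9 (mod 13)
  4^8 ≡ 9² = 81 ≡ 3 (mod 13)
  4^16 ≡ 3² = 9 ≡ 9 (mod 13)
26 = 16 + 8 + 2, so 4^26 = 4^16 × 4^8 × 4^2 ≡ 9 × 3 × 3 (mod 13)
Multiplying step by step:
  9 × 3 = 27 ≡ 1 (mod 13)
  1 × 3 = 3 ≡ 3 (mod 13)
Result: 4^26 ≡ 3 (mod 13)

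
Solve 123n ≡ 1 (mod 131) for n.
123^(-1) ≡ 49 (mod 131). Verification: 123 × 49 = 6027 ≡ 1 (mod 131)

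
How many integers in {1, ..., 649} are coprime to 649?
580

Prime factorization: 649 = 11 × 59
Using the formula φ(n) = n × Π(1 - 1/p) for each prime factor p:
φ(649) = 649 × (1 - 1/11) × (1 - 1/59)
φ(649) = 580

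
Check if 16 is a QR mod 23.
By Euler's criterion: 16^{11} ≡ 1 (mod 23). Since this equals 1, 16 is a QR.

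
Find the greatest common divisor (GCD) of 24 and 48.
24

Using the Euclidean algorithm:
24 = 0 × 48 + 24
48 = 2 × 24 + 0

GCD(24, 48) = 24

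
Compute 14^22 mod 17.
Using Fermat: 14^{16} ≡ 1 (mod 17). 22 ≡ 6 (mod 16). So 14^{22} ≡ 14^{6} ≡ 15 (mod 17)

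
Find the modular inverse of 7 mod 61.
7^(-1) ≡ 35 (mod 61). Verification: 7 × 35 = 245 ≡ 1 (mod 61)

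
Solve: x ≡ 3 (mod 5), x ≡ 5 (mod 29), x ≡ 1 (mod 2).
M = 5 × 29 × 2 = 290. M₁ = 58, y₁ ≡ 2 (mod 5). M₂ = 10, y₂ ≡ 3 (mod 29). M₃ = 145, y₃ ≡ 1 (mod 2). x = 3×58×2 + 5×10×3 + 1×145×1 ≡ 63 (mod 290)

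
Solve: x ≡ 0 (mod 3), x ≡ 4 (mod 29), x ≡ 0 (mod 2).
M = 3 × 29 × 2 = 174. M₁ = 58, y₁ ≡ 1 (mod 3). M₂ = 6, y₂ ≡ 5 (mod 29). M₃ = 87, y₃ ≡ 1 (mod 2). x = 0×58×1 + 4×6×5 + 0×87×1 ≡ 120 (mod 174)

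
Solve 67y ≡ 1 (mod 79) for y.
67^(-1) ≡ 46 (mod 79). Verification: 67 × 46 = 3082 ≡ 1 (mod 79)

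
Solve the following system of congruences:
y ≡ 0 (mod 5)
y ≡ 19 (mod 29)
135

Using the Chinese Remainder Theorem:
M = product of moduli = 145
For equation 1: M_1 = 29, 29 ≡ 4 (mod 5), inverse of 29 mod 5 is 4 (check: 4 × 4 = 16 ≡ 1 (mod 5))
For equation 2: M_2 = 5, 5 ≡ 5 (mod 29), inverse of 5 mod 29 is 6 (check: 5 × 6 = 30 ≡ 1 (mod 29))
Combine: y ≡ Σ r_i×M_i×(M_i⁻¹ mod m_i) = 0×29×4 + 19×5×6 = 0 + 570 = 570
570 mod 145 = 135
y ≡ 135 (mod 145)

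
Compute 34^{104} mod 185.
16

Using successive squaring:
Binary expansion of 104: 1101000
Powers of 34 mod 185 (each is the square of the previous):
  34^1 ≡ 34 (mod 185)
  34^2 ≡ 34² = 1156 ≡ 46 (mod 185)
  34^4 ≡ 46² = 2116 ≡ 81 (mod 185)
  34^8 ≡ 81² = 6561 ≡ 86 (mod 185)
  34^16 ≡ 86² = 7396 ≡ 181 (mod 185)
  34^32 ≡ 181² = 32761 ≡ 16 (mod 185)
  34^64 ≡ 16² = 256 ≡ 71 (mod 185)
104 = 64 + 32 + 8, so 34^104 = 34^64 × 34^32 × 34^8 ≡ 71 × 16 × 86 (mod 185)
Multiplying step by step:
  71 × 16 = 1136 ≡ 26 (mod 185)
  26 × 86 = 2236 ≡ 16 (mod 185)
Result: 34^104 ≡ 16 (mod 185)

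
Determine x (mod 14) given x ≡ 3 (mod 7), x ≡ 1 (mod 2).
3

Using the Chinese Remainder Theorem:
M = product of moduli = 14
For equation 1: M_1 = 2, 2 ≡ 2 (mod 7), inverse of 2 mod 7 is 4 (check: 2 × 4 = 8 ≡ 1 (mod 7))
For equation 2: M_2 = 7, 7 ≡ 1 (mod 2), inverse of 7 mod 2 is 1 (check: 1 × 1 = 1 ≡ 1 (mod 2))
Combine: x ≡ Σ r_i×M_i×(M_i⁻¹ mod m_i) = 3×2×4 + 1×7×1 = 24 + 7 = 31
31 mod 14 = 3
x ≡ 3 (mod 14)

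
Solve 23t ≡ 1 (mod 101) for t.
22

Using Extended Euclidean Algorithm:
gcd(23, 101) = 1
Bezout coefficients: 23 × 22 + 101 × -5 = 1
So 23 × 22 ≡ 1 (mod 101)
The inverse is 22 mod 101 = 22
Verification: 23 × 22 = 506 = 5 × 101 + 1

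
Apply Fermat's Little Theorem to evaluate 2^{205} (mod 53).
20

By Fermat's Little Theorem, a^(p-1) ≡ 1 (mod p) for prime p and gcd(a, p) = 1
Here p = 53, so 2^52 ≡ 1 (mod 53)
We can reduce the exponent: 205 mod 52 = 49
So 2^205 ≡ 2^49 (mod 53)
Computing: 2^49 mod 53 = 20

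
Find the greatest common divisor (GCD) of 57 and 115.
1

Using the Euclidean algorithm:
57 = 0 × 115 + 57
115 = 2 × 57 + 1
57 = 57 × 1 + 0

GCD(57, 115) = 1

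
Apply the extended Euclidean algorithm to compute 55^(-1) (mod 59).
Extended GCD: 55(-15) + 59(14) = 1. So 55^(-1) ≡ 44 ≡ 44 (mod 59). Verify: 55 × 44 = 2420 ≡ 1 (mod 59)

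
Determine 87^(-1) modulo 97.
87^(-1) ≡ 29 (mod 97). Verification: 87 × 29 = 2523 ≡ 1 (mod 97)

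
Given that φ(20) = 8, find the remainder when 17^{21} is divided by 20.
By Euler: 17^{8} ≡ 1 (mod 20) since gcd(17, 20) = 1. 21 = 2×8 + 5. So 17^{21} ≡ 17^{5} ≡ 17 (mod 20)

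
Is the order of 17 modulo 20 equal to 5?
No, the actual order is 4, not 5.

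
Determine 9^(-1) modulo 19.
9^(-1) ≡ 17 (mod 19). Verification: 9 × 17 = 153 ≡ 1 (mod 19)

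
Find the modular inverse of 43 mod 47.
43^(-1) ≡ 35 (mod 47). Verification: 43 × 35 = 1505 ≡ 1 (mod 47)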